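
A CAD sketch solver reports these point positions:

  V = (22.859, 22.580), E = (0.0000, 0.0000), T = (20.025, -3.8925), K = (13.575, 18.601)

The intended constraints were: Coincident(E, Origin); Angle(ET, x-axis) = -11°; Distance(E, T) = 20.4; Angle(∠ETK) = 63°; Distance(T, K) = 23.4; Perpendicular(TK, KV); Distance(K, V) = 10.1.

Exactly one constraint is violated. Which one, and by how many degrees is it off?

Perpendicular(TK, KV) — off by 7.20°.

E = (0.00, 0.00) ✓; ET at -11.00° ✓; |ET| = 20.40 ✓; ∠ETK = 63.00° ✓; |TK| = 23.40 ✓; ∠(TK, KV) = 82.80° ✗; |KV| = 10.10 ✓.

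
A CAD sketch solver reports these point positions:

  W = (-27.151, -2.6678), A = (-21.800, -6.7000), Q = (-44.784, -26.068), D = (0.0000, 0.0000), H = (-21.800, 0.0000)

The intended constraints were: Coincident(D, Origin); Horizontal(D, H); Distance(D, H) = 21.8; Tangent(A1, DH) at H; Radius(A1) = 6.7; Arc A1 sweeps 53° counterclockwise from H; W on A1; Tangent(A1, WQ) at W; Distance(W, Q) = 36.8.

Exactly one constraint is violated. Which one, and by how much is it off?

Distance(W, Q) = 36.8 — off by 7.50.

D = (0.00, 0.00) ✓; D.y = 0.00, H.y = 0.00 ✓; |DH| = 21.80 ✓; ∠(AH, HD) = 90.00° ✓; |AH| = 6.700 ✓; bearing(A→W) − bearing(A→H) = 53.00° ✓; |AW| = 6.700 ✓; ∠(AW, WQ) = 90.00° ✓; |WQ| = 29.30 ✗.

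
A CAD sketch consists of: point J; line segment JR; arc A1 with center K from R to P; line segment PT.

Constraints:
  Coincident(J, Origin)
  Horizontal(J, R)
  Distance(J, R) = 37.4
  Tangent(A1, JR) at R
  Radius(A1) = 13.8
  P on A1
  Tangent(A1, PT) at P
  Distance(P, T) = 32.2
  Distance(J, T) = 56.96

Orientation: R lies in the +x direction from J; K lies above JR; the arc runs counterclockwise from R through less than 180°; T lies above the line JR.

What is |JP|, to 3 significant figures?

53.3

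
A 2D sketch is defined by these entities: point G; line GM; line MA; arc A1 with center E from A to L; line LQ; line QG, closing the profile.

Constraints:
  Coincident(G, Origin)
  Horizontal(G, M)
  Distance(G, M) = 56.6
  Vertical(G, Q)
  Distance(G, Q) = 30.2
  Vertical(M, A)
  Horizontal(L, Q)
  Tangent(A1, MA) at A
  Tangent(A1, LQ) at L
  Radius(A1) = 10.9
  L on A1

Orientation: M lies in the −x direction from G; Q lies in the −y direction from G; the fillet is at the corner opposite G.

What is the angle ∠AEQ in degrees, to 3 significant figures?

167°

G is at the origin; GM is horizontal with |GM| = 56.6 and M on the −x side, so M = (-56.6, 0.00). GQ is vertical with |GQ| = 30.2 and Q on the −y side, so Q = (0.00, -30.2). The virtual corner opposite G is at (-56.6, -30.2). A1 meets MA tangentially, so EA is at right angles to MA and tangency of A1 to LQ means the radius EL is perpendicular to LQ, with radius 10.9, so the center E sits 10.9 in from both sides at E = (-45.7, -19.3). That places the tangent points at A = (-56.6, -19.3) on MA and L = (-45.7, -30.2) on LQ. Then cos ∠AEQ = EA·EQ / (|EA||EQ|), giving 167°.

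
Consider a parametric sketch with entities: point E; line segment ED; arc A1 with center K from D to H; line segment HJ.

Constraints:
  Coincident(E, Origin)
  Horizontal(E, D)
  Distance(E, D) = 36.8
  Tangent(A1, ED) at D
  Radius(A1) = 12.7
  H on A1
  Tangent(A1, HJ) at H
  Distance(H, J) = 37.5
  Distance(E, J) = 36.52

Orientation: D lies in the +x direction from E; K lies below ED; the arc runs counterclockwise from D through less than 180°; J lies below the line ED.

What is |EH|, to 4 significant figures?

26.94

E is at the origin; E and D share the same y with |ED| = 36.8 and D on the +x side, so D = (36.80, 0.000). Since A1 is tangent to ED there, KD ⟂ ED, so K = D + (0, -12.7) = (36.80, -12.70). Since KH ⟂ HJ (tangency), |KJ| = √(12.7² + 37.5²) = 39.59 regardless of where H sits on A1. So J lies on both circle(E, 36.52) and circle(K, 39.59); the below-ED intersection is J = (4.926, -36.19). H is the foot of the tangent from J: H = (26.38, -5.433).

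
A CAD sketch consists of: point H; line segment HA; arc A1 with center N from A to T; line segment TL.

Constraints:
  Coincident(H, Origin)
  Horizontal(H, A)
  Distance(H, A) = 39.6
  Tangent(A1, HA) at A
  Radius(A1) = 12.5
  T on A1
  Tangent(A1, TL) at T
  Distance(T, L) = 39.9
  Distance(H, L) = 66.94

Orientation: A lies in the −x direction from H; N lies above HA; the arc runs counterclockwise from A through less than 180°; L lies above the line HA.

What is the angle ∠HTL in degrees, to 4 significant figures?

137.0°

H is at the origin; H and A share the same y with |HA| = 39.6 and A on the −x side, so A = (-39.60, 0.000). A1 meets HA tangentially, so NA is at right angles to HA, so N = A + (0, 12.5) = (-39.60, 12.50). Since NT ⟂ TL (tangency), |NL| = √(12.5² + 39.9²) = 41.81 regardless of where T sits on A1. So L lies on both circle(H, 66.94) and circle(N, 41.81); the above-HA intersection is L = (-39.13, 54.31). T is the foot of the tangent from L: T = (-27.63, 16.10).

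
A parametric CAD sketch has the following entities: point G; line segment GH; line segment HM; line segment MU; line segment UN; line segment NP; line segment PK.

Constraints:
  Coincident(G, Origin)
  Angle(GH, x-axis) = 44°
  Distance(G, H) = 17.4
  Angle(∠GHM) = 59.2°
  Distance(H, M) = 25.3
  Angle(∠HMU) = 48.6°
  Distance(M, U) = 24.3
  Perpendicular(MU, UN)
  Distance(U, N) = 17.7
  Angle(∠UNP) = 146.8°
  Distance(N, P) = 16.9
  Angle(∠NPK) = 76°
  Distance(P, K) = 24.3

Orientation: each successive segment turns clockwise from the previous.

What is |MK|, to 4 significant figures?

14.09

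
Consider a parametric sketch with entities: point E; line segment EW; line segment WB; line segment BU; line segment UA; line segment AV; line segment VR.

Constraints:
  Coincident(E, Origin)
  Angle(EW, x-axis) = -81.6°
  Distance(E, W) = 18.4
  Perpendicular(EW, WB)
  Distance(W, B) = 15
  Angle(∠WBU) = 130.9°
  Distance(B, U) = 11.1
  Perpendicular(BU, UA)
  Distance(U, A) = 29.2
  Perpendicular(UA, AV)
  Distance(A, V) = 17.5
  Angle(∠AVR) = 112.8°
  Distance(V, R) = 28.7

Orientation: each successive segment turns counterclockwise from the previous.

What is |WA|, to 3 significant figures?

27.5

∠WBU = 130.9° gives BU at 57.5° from the x-axis; with |BU| = 11.1, U = (23.5, -6.65). BU is perpendicular to UA, so UA runs at 148°; with |UA| = 29.2, A = (-1.14, 9.04). Then |WA| = |A − W| = 27.5.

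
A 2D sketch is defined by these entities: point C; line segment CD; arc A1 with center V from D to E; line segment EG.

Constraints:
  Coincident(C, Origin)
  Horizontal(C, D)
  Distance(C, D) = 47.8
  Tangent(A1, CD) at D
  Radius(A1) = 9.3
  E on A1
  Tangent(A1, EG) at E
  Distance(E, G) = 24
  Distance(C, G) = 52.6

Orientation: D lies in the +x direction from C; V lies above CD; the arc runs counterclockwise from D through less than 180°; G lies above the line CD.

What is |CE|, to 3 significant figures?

57.1

Checks: |VE| = 9.300 ✓; ∠(VE, EG) = 90.00° ✓; |EG| = 24.00 ✓; |CG| = 52.60 ✓.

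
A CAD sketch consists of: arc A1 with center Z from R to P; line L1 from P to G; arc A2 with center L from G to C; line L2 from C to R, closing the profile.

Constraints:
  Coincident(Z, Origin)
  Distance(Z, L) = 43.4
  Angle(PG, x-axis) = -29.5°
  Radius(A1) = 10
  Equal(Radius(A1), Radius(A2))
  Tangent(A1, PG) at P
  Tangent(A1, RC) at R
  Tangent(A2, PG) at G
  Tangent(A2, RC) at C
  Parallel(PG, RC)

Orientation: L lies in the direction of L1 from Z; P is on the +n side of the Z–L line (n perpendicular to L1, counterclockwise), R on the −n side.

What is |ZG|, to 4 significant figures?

44.54

Tangency of A1 to both parallel lines with radius 10.0 puts P and R at Z ± 10.0·n: P = (4.924, 8.704), R = (-4.924, -8.704). Equal radii place G and C the same way about L: G = L + 10.0·n = (42.70, -12.67), C = L − 10.0·n = (32.85, -30.07). Then |ZG| = |G − Z| = 44.54.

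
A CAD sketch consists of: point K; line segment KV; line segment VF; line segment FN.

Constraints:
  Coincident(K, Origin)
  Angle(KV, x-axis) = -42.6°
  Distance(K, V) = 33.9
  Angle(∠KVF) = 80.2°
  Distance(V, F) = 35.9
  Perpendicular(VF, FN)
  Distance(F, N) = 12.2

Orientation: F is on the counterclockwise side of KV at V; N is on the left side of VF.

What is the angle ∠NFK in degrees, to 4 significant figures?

42.05°

∠KVF = 80.2°, so VF runs at -42.6° + (180° − 80.2°) = 57.20° from the x-axis; with |VF| = 35.9, F = V + 35.9·(cos 57.20°, sin 57.20°) = (44.40, 7.230). VF is perpendicular to FN; with |FN| = 12.2 on the left of VF, N = F + 12.2·(-0.8406, 0.5417) = (34.15, 13.84). Then cos ∠NFK = FN·FK / (|FN||FK|), giving 42.05°.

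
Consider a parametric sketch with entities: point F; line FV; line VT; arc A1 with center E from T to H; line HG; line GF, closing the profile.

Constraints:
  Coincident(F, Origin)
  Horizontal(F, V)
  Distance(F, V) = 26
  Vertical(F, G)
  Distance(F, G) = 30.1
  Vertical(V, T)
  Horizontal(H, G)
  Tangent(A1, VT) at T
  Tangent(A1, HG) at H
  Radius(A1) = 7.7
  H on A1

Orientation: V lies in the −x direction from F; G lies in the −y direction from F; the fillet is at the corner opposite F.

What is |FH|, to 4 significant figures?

35.23

The virtual corner opposite F is at (-26.00, -30.10). Since A1 is tangent to VT there, ET ⟂ VT and the tangent condition forces EH to be normal to HG, with radius 7.7, so the center E sits 7.7 in from both sides at E = (-18.30, -22.40). That places the tangent points at T = (-26.00, -22.40) on VT and H = (-18.30, -30.10) on HG. Then |FH| = |H − F| = 35.23.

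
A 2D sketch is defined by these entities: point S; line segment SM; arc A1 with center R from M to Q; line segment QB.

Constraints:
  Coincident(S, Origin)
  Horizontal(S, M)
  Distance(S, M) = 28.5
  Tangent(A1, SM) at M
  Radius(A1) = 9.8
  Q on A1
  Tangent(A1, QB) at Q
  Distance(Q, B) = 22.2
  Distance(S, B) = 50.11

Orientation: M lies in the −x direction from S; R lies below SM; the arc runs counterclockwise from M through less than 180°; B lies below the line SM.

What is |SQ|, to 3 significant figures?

39.5

S is at the origin; SM is horizontal with |SM| = 28.5 and M on the −x side, so M = (-28.5, 0.00). A1 meets SM tangentially, so RM is at right angles to SM, so R = M + (0, -9.8) = (-28.5, -9.80). Since RQ ⟂ QB (tangency), |RB| = √(9.8² + 22.2²) = 24.3 regardless of where Q sits on A1. So B lies on both circle(S, 50.11) and circle(R, 24.3); the below-SM intersection is B = (-38.7, -31.8). Q is the foot of the tangent from B: Q = (-38.3, -9.61).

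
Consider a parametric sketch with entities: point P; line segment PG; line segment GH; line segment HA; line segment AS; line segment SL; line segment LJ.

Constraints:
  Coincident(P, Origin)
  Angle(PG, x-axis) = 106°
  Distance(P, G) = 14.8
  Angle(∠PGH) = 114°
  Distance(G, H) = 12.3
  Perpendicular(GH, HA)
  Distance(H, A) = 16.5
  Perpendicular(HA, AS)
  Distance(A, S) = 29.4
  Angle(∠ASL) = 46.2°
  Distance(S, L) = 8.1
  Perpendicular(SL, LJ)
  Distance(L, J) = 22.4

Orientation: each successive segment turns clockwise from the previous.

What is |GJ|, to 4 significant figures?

26.57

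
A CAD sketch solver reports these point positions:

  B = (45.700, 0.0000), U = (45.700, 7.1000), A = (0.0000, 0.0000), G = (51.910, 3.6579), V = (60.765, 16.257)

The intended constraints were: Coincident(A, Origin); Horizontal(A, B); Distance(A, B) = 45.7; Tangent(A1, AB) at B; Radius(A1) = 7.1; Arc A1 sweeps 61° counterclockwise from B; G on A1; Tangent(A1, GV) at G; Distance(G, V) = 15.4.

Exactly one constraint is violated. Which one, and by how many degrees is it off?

Tangent(A1, GV) at G — off by 6.10°.

A = (0.00, 0.00) ✓; A.y = 0.00, B.y = 0.00 ✓; |AB| = 45.70 ✓; ∠(UB, BA) = 90.00° ✓; |UB| = 7.100 ✓; bearing(U→G) − bearing(U→B) = 61.00° ✓; |UG| = 7.100 ✓; ∠(UG, GV) = 96.10° ✗; |GV| = 15.40 ✓.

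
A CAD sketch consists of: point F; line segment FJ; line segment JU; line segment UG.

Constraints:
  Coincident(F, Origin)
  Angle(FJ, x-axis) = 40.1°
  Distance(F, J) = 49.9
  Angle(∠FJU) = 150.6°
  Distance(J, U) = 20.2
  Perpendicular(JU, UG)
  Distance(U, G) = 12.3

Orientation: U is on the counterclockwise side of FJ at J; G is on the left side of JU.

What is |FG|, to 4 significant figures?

64.83

F is at the origin; FJ runs at 40.1° with length 49.9, so J = 49.9·(cos 40.1°, sin 40.1°) = (38.17, 32.14). ∠FJU = 150.6°, so JU runs at 40.1° + (180° − 150.6°) = 69.50° from the x-axis; with |JU| = 20.2, U = J + 20.2·(cos 69.50°, sin 69.50°) = (45.24, 51.06). JU ⟂ UG; with |UG| = 12.3 on the left of JU, G = U + 12.3·(-0.9367, 0.3502) = (33.72, 55.37). Then |FG| = |G − F| = 64.83.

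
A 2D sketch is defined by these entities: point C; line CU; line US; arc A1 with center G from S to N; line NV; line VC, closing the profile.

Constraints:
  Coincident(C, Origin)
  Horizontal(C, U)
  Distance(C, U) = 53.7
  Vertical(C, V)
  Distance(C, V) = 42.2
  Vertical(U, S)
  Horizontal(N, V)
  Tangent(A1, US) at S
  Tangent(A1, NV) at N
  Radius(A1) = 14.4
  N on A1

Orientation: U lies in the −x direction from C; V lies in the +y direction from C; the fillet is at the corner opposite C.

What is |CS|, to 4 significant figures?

60.47

C is at the origin; C and U share the same y with |CU| = 53.7 and U on the −x side, so U = (-53.70, 0.000). C and V share the same x with |CV| = 42.2 and V on the +y side, so V = (0.000, 42.20). The virtual corner opposite C is at (-53.70, 42.20). Tangency of A1 to US means the radius GS is perpendicular to US and since A1 is tangent to NV there, GN ⟂ NV, with radius 14.4, so the center G sits 14.4 in from both sides at G = (-39.30, 27.80). That places the tangent points at S = (-53.70, 27.80) on US and N = (-39.30, 42.20) on NV. Then |CS| = |S − C| = 60.47.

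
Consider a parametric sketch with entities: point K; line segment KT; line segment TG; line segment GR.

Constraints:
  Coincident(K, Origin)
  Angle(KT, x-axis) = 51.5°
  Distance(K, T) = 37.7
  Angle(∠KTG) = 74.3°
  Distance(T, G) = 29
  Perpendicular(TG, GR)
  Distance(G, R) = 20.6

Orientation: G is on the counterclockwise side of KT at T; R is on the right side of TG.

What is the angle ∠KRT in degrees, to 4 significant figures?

36.33°

K is at the origin; KT runs at 51.5° with length 37.7, so T = 37.7·(cos 51.5°, sin 51.5°) = (23.47, 29.50). ∠KTG = 74.3°, so TG runs at 51.5° + (180° − 74.3°) = 157.2° from the x-axis; with |TG| = 29.0, G = T + 29.0·(cos 157.2°, sin 157.2°) = (-3.265, 40.74). The perpendicularity gives GR at right angles to TG; with |GR| = 20.6 on the right of TG, R = G + 20.6·(0.3875, 0.9219) = (4.718, 59.73). Then cos ∠KRT = RK·RT / (|RK||RT|), giving 36.33°.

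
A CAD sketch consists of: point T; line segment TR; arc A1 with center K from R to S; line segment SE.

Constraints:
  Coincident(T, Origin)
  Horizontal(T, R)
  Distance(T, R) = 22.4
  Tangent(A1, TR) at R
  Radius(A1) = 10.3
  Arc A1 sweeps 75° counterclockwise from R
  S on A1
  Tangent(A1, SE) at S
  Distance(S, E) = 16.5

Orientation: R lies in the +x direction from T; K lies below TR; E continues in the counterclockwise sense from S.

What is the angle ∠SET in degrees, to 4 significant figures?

34.14°

T is at the origin; TR is horizontal with |TR| = 22.4 and R on the +x side, so R = (22.40, 0.000). A1 meets TR tangentially, so KR is at right angles to TR, so K = R + (0, -10.3) = (22.40, -10.30). On A1, R sits at bearing 90° from K; a 75° counterclockwise sweep puts S at bearing 165°, so S = K + 10.3·(cos 165°, sin 165°) = (12.45, -7.634). Tangency of A1 to SE means the radius KS is perpendicular to SE, so SE runs along (−sin 165°, cos 165°); with |SE| = 16.5, E = (8.180, -23.57). Then cos ∠SET = ES·ET / (|ES||ET|), giving 34.14°.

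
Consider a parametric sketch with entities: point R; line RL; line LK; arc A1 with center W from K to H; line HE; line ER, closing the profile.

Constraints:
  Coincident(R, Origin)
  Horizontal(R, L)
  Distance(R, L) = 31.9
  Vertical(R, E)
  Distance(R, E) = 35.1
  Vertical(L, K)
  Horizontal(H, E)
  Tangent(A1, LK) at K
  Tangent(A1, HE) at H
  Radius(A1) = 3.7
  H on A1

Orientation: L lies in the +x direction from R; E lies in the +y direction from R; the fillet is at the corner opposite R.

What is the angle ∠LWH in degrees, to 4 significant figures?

173.3°

The virtual corner opposite R is at (31.90, 35.10). Since A1 is tangent to LK there, WK ⟂ LK and the tangent condition forces WH to be normal to HE, with radius 3.7, so the center W sits 3.7 in from both sides at W = (28.20, 31.40). That places the tangent points at K = (31.90, 31.40) on LK and H = (28.20, 35.10) on HE. Then cos ∠LWH = WL·WH / (|WL||WH|), giving 173.3°.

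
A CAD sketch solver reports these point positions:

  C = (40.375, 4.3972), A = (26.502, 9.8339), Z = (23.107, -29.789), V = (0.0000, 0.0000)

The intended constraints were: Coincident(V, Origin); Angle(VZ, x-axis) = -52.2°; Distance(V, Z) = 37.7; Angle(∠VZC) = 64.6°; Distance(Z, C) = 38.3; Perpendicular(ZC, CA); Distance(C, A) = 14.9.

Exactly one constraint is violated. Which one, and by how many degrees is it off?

Perpendicular(ZC, CA) — off by 5.40°.

V = (0.00, 0.00) ✓; VZ at -52.20° ✓; |VZ| = 37.70 ✓; ∠VZC = 64.60° ✓; |ZC| = 38.30 ✓; ∠(ZC, CA) = 95.40° ✗; |CA| = 14.90 ✓.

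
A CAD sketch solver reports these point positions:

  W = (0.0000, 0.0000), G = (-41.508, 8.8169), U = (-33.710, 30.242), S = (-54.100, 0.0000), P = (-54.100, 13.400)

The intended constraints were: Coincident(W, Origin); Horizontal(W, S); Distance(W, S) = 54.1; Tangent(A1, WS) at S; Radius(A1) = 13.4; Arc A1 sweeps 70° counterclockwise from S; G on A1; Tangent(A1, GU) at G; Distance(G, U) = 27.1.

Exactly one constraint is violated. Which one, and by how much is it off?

Distance(G, U) = 27.1 — off by 4.30.

W = (0.00, 0.00) ✓; W.y = 0.00, S.y = 0.00 ✓; |WS| = 54.10 ✓; ∠(PS, SW) = 90.00° ✓; |PS| = 13.40 ✓; bearing(P→G) − bearing(P→S) = 70.00° ✓; |PG| = 13.40 ✓; ∠(PG, GU) = 90.00° ✓; |GU| = 22.80 ✗.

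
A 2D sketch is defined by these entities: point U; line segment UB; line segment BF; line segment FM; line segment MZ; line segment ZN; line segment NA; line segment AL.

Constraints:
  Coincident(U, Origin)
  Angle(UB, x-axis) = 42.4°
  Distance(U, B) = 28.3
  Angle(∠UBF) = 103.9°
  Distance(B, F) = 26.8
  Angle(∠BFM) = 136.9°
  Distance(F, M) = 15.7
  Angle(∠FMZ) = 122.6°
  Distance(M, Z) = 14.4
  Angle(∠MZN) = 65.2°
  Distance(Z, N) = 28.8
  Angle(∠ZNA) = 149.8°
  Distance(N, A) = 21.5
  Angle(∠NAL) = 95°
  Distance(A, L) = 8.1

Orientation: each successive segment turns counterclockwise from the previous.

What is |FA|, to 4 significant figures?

26.16

U is at the origin; UB runs at 42.4° with length 28.3, so B = (20.90, 19.08). ∠UBF = 103.9° gives BF at 118.5° from the x-axis; with |BF| = 26.8, F = (8.110, 42.64). ∠BFM = 136.9° gives FM at 161.6° from the x-axis; with |FM| = 15.7, M = (-6.787, 47.59). ∠FMZ = 122.6° gives MZ at -141.0° from the x-axis; with |MZ| = 14.4, Z = (-17.98, 38.53). ∠MZN = 65.2° gives ZN at -26.20° from the x-axis; with |ZN| = 28.8, N = (7.863, 25.81). ∠ZNA = 149.8° gives NA at 4.000° from the x-axis; with |NA| = 21.5, A = (29.31, 27.31). Then |FA| = |A − F| = 26.16.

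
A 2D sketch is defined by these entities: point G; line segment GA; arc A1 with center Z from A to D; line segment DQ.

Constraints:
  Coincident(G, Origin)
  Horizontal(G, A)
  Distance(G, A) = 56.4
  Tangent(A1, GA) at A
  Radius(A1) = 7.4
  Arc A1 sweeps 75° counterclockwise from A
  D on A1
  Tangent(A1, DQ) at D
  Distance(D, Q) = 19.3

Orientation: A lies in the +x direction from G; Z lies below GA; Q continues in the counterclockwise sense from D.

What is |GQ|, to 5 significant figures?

50.406

G is at the origin; GA is horizontal with |GA| = 56.4 and A on the +x side, so A = (56.400, 0.0000). The tangent condition forces ZA to be normal to GA, so Z = A + (0, -7.4) = (56.400, -7.4000). On A1, A sits at bearing 90° from Z; a 75° counterclockwise sweep puts D at bearing 165°, so D = Z + 7.4·(cos 165°, sin 165°) = (49.252, -5.4847). Tangency of A1 to DQ means the radius ZD is perpendicular to DQ, so DQ runs along (−sin 165°, cos 165°); with |DQ| = 19.3, Q = (44.257, -24.127). Then |GQ| = |Q − G| = 50.406.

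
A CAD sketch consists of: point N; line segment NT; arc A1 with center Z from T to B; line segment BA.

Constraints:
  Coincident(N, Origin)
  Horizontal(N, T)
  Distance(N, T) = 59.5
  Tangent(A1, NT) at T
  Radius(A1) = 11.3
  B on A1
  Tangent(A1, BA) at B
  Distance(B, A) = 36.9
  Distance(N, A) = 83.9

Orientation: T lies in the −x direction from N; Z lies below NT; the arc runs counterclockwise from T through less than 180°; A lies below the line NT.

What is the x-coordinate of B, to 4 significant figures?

-70.77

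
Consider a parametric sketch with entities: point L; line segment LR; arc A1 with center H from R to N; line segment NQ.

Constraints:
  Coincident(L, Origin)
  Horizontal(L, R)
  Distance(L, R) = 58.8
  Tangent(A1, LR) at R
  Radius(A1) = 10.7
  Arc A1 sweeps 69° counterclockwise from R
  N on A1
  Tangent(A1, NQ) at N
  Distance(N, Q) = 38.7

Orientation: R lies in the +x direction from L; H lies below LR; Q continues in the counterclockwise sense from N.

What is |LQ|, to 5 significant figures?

55.403

On A1, R sits at bearing 90° from H; a 69° counterclockwise sweep puts N at bearing 159°, so N = H + 10.7·(cos 159°, sin 159°) = (48.811, -6.8655). The tangent condition forces HN to be normal to NQ, so NQ runs along (−sin 159°, cos 159°); with |NQ| = 38.7, Q = (34.942, -42.995). Then |LQ| = |Q − L| = 55.403.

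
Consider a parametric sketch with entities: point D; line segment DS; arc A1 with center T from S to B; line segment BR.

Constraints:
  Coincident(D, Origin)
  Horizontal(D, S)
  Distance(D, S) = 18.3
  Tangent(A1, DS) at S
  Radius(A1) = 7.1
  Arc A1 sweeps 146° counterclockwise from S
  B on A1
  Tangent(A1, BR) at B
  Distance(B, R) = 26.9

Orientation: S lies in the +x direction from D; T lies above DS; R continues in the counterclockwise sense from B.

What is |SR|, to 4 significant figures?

33.49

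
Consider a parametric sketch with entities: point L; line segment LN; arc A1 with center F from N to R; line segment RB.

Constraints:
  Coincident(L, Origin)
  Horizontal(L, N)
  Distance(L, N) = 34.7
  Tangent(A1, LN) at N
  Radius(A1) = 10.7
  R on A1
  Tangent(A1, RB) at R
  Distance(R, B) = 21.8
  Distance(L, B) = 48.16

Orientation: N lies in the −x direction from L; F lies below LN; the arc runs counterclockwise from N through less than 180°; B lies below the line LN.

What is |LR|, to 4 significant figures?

46.81

L is at the origin; L and N share the same y with |LN| = 34.7 and N on the −x side, so N = (-34.70, 0.000). A1 meets LN tangentially, so FN is at right angles to LN, so F = N + (0, -10.7) = (-34.70, -10.70). Since FR ⟂ RB (tangency), |FB| = √(10.7² + 21.8²) = 24.28 regardless of where R sits on A1. So B lies on both circle(L, 48.16) and circle(F, 24.28); the below-LN intersection is B = (-33.15, -34.93). R is the foot of the tangent from B: R = (-43.98, -16.02).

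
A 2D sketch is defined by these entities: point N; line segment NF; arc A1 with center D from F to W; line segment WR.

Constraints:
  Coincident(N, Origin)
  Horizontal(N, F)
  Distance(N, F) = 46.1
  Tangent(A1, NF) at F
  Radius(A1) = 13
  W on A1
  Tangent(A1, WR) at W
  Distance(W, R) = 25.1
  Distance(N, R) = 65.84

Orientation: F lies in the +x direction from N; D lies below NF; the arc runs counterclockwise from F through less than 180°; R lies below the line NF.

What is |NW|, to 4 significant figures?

41.75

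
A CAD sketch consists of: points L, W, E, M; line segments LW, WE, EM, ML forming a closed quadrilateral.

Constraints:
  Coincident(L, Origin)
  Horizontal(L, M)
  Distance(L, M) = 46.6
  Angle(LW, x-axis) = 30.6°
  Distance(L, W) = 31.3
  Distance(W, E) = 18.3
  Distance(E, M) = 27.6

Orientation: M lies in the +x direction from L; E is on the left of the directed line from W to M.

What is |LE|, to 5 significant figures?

49.513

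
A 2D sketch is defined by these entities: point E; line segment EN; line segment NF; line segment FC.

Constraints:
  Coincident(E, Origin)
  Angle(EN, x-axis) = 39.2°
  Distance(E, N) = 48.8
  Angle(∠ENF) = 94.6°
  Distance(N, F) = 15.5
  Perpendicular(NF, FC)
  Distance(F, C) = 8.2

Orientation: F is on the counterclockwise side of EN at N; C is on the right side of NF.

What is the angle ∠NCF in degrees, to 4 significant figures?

62.12°

E is at the origin; EN runs at 39.2° with length 48.8, so N = 48.8·(cos 39.2°, sin 39.2°) = (37.82, 30.84). ∠ENF = 94.6°, so NF runs at 39.2° + (180° − 94.6°) = 124.6° from the x-axis; with |NF| = 15.5, F = N + 15.5·(cos 124.6°, sin 124.6°) = (29.02, 43.60). NF is perpendicular to FC; with |FC| = 8.2 on the right of NF, C = F + 8.2·(0.8231, 0.5678) = (35.77, 48.26). Then cos ∠NCF = CN·CF / (|CN||CF|), giving 62.12°.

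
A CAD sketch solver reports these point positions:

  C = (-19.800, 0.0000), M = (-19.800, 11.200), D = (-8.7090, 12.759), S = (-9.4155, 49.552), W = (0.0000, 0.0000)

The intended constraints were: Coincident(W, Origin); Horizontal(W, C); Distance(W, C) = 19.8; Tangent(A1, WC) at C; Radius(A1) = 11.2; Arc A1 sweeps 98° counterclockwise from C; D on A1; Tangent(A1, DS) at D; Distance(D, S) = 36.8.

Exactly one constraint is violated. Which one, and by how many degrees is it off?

Tangent(A1, DS) at D — off by 6.90°.

W = (0.00, 0.00) ✓; W.y = 0.00, C.y = 0.00 ✓; |WC| = 19.80 ✓; ∠(MC, CW) = 90.00° ✓; |MC| = 11.20 ✓; bearing(M→D) − bearing(M→C) = 98.00° ✓; |MD| = 11.20 ✓; ∠(MD, DS) = 96.90° ✗; |DS| = 36.80 ✓.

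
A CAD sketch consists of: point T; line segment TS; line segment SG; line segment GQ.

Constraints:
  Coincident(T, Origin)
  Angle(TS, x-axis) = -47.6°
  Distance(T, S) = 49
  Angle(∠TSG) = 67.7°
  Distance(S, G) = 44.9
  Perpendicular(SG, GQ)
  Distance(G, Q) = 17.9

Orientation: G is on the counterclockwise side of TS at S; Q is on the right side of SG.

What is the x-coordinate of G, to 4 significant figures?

52.23

T is at the origin; TS runs at -47.6° with length 49.0, so S = 49.0·(cos -47.6°, sin -47.6°) = (33.04, -36.18). ∠TSG = 67.7°, so SG runs at -47.6° + (180° − 67.7°) = 64.70° from the x-axis; with |SG| = 44.9, G = S + 44.9·(cos 64.70°, sin 64.70°) = (52.23, 4.409). So G.x = 52.23.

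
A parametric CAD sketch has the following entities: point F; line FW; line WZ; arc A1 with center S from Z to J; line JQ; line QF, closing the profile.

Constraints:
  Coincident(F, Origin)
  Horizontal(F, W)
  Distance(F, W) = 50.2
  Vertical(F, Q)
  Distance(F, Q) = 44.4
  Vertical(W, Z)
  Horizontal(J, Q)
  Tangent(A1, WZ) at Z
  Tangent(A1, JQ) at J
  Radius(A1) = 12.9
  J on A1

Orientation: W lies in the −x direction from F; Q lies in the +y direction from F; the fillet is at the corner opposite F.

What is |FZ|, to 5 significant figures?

59.265

The virtual corner opposite F is at (-50.200, 44.400). Since A1 is tangent to WZ there, SZ ⟂ WZ and since A1 is tangent to JQ there, SJ ⟂ JQ, with radius 12.9, so the center S sits 12.9 in from both sides at S = (-37.300, 31.500). That places the tangent points at Z = (-50.200, 31.500) on WZ and J = (-37.300, 44.400) on JQ. Then |FZ| = |Z − F| = 59.265.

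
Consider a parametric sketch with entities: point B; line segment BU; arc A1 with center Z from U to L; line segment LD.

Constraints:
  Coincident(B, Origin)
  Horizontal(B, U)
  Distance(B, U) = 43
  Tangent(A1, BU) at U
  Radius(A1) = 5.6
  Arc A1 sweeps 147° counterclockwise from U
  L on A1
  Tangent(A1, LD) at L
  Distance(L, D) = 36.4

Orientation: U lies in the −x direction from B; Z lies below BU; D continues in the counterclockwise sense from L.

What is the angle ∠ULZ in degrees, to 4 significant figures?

16.50°

B is at the origin; B and U share the same y with |BU| = 43.0 and U on the −x side, so U = (-43.00, 0.000). The tangent condition forces ZU to be normal to BU, so Z = U + (0, -5.6) = (-43.00, -5.600). On A1, U sits at bearing 90° from Z; a 147° counterclockwise sweep puts L at bearing 237°, so L = Z + 5.6·(cos 237°, sin 237°) = (-46.05, -10.30). Then cos ∠ULZ = LU·LZ / (|LU||LZ|), giving 16.50°.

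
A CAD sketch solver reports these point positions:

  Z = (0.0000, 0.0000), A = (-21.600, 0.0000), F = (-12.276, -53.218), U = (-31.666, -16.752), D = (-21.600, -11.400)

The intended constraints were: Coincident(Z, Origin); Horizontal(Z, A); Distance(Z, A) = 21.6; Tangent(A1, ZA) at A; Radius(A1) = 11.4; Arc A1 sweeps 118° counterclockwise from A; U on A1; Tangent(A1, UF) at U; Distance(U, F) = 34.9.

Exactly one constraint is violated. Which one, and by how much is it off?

Distance(U, F) = 34.9 — off by 6.40.

Z = (0.00, 0.00) ✓; Z.y = 0.00, A.y = 0.00 ✓; |ZA| = 21.60 ✓; ∠(DA, AZ) = 90.00° ✓; |DA| = 11.40 ✓; bearing(D→U) − bearing(D→A) = 118.0° ✓; |DU| = 11.40 ✓; ∠(DU, UF) = 90.00° ✓; |UF| = 41.30 ✗.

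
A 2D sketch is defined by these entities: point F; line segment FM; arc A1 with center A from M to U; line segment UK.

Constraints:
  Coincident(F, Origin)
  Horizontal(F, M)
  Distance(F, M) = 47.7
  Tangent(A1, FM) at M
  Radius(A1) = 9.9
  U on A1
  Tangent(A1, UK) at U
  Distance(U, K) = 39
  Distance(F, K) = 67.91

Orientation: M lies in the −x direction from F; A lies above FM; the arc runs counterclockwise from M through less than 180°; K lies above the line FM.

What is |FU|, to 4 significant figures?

39.82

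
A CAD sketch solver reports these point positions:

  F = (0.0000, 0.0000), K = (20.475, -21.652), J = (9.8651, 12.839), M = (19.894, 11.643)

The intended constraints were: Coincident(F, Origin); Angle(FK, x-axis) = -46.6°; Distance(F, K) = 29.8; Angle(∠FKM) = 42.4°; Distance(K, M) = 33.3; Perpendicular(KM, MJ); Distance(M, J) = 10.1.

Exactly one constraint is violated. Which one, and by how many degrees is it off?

Perpendicular(KM, MJ) — off by 7.80°.

F = (0.00, 0.00) ✓; FK at -46.60° ✓; |FK| = 29.80 ✓; ∠FKM = 42.40° ✓; |KM| = 33.30 ✓; ∠(KM, MJ) = 82.20° ✗; |MJ| = 10.10 ✓.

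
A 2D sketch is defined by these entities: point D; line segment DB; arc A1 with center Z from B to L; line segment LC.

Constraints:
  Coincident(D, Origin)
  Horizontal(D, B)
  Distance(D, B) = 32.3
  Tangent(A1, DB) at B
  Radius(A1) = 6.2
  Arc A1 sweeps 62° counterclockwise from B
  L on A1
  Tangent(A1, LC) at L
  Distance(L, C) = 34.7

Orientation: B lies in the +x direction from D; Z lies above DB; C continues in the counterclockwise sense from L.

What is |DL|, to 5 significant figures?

37.917

A1 meets DB tangentially, so ZB is at right angles to DB, so Z = B + (0, 6.2) = (32.300, 6.2000). On A1, B sits at bearing -90° from Z; a 62° counterclockwise sweep puts L at bearing -28°, so L = Z + 6.2·(cos -28°, sin -28°) = (37.774, 3.2893). Then |DL| = |L − D| = 37.917.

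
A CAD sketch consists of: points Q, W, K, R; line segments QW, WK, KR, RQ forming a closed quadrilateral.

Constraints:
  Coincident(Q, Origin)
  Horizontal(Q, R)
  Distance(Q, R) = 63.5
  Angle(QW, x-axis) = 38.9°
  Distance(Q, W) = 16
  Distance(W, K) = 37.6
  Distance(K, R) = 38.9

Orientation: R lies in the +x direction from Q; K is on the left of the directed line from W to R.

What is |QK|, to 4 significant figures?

53.59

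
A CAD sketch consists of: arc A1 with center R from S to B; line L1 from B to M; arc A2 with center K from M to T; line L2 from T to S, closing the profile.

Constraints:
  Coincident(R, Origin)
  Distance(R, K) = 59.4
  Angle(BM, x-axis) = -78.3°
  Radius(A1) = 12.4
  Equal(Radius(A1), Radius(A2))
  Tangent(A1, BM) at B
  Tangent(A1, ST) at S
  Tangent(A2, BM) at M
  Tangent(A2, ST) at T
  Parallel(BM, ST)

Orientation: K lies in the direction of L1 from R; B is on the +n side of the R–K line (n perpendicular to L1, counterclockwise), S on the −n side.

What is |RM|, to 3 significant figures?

60.7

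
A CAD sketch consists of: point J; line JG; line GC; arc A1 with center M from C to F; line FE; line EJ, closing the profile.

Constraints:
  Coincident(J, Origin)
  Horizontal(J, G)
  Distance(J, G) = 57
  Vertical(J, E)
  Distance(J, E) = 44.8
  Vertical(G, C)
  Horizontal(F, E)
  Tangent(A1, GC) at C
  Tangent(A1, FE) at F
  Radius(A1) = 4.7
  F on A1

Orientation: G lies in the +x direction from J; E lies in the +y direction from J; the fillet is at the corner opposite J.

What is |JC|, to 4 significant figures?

69.69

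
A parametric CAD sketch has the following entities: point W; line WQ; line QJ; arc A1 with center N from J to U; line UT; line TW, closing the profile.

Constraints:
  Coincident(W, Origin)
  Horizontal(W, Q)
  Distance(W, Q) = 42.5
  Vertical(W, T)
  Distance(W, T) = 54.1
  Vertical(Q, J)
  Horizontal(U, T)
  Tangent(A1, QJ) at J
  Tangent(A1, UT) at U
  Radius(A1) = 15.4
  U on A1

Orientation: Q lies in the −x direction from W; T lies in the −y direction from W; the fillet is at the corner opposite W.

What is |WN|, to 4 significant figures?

47.25

W is at the origin; W and Q share the same y with |WQ| = 42.5 and Q on the −x side, so Q = (-42.50, 0.000). W and T share the same x with |WT| = 54.1 and T on the −y side, so T = (0.000, -54.10). The virtual corner opposite W is at (-42.50, -54.10). Tangency of A1 to QJ means the radius NJ is perpendicular to QJ and the tangent condition forces NU to be normal to UT, with radius 15.4, so the center N sits 15.4 in from both sides at N = (-27.10, -38.70). Then |WN| = |N − W| = 47.25.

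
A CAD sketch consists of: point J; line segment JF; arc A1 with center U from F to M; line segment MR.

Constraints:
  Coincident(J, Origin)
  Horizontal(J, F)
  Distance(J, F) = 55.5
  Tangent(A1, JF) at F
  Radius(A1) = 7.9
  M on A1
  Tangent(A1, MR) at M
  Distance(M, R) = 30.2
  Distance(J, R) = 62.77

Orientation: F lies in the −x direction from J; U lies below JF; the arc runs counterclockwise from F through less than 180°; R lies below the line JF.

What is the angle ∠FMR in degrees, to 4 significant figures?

122.2°

Checks: |UF| = 7.900 ✓; |UM| = 7.900 ✓; ∠(UM, MR) = 90.00° ✓; |MR| = 30.20 ✓; |JR| = 62.77 ✓.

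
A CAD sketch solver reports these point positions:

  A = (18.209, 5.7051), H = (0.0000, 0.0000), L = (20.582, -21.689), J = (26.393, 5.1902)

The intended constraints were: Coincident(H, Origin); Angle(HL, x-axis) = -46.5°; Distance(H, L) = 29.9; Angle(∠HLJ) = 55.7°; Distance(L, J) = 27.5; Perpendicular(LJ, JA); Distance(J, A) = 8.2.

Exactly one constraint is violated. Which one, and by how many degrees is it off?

Perpendicular(LJ, JA) — off by 8.60°.

H = (0.00, 0.00) ✓; HL at -46.50° ✓; |HL| = 29.90 ✓; ∠HLJ = 55.70° ✓; |LJ| = 27.50 ✓; ∠(LJ, JA) = 98.60° ✗; |JA| = 8.200 ✓.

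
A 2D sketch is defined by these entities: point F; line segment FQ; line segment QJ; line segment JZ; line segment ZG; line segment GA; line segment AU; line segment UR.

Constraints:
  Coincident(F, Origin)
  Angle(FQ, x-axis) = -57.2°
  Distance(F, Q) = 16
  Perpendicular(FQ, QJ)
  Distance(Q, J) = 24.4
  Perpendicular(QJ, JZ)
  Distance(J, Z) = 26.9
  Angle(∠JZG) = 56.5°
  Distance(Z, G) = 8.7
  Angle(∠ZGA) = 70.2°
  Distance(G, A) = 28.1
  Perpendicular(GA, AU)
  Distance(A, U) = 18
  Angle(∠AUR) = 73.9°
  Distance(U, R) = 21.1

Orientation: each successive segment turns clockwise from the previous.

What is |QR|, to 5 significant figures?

40.976

F is at the origin; FQ runs at -57.2° with length 16.0, so Q = (8.6673, -13.449). FQ is perpendicular to QJ, so QJ runs at -147.20°; with |QJ| = 24.4, J = (-11.842, -26.667). QJ ⟂ JZ, so JZ runs at 122.80°; with |JZ| = 26.9, Z = (-26.414, -4.0555). ∠JZG = 56.5° gives ZG at -0.70000° from the x-axis; with |ZG| = 8.7, G = (-17.715, -4.1618). ∠ZGA = 70.2° gives GA at -110.50° from the x-axis; with |GA| = 28.1, A = (-27.556, -30.482). GA is perpendicular to AU, so AU runs at 159.50°; with |AU| = 18.0, U = (-44.416, -24.179). ∠AUR = 73.9° gives UR at 53.400° from the x-axis; with |UR| = 21.1, R = (-31.836, -7.2391). Then |QR| = |R − Q| = 40.976.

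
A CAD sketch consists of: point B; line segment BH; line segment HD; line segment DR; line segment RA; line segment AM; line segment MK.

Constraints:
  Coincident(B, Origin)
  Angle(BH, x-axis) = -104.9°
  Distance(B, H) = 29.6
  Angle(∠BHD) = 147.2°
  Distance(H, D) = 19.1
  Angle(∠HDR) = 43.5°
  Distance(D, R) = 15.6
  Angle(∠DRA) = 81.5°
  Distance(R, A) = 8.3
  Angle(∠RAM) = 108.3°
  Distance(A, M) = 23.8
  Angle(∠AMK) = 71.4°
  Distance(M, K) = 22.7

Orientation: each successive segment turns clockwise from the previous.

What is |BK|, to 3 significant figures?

56.5

∠RAM = 108.3° gives AM at -84.4° from the x-axis; with |AM| = 23.8, M = (-10.2, -51.4). ∠AMK = 71.4° gives MK at 167° from the x-axis; with |MK| = 22.7, K = (-32.3, -46.3). Then |BK| = |K − B| = 56.5.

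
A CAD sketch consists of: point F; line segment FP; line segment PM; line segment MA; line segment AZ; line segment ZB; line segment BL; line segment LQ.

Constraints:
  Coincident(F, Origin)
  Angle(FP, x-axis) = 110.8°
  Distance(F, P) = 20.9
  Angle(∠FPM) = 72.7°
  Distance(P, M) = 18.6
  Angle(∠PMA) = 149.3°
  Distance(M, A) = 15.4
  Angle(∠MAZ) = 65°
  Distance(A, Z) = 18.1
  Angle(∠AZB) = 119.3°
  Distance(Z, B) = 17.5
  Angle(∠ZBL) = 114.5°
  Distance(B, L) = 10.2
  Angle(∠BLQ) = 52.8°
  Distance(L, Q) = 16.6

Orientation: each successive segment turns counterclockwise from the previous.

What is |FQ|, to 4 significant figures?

12.49

F is at the origin; FP runs at 110.8° with length 20.9, so P = (-7.422, 19.54). ∠FPM = 72.7° gives PM at -141.9° from the x-axis; with |PM| = 18.6, M = (-22.06, 8.061). ∠PMA = 149.3° gives MA at -111.2° from the x-axis; with |MA| = 15.4, A = (-27.63, -6.297). ∠MAZ = 65.0° gives AZ at 3.800° from the x-axis; with |AZ| = 18.1, Z = (-9.568, -5.097). ∠AZB = 119.3° gives ZB at 64.50° from the x-axis; with |ZB| = 17.5, B = (-2.034, 10.70). ∠ZBL = 114.5° gives BL at 130.0° from the x-axis; with |BL| = 10.2, L = (-8.590, 18.51). ∠BLQ = 52.8° gives LQ at -102.8° from the x-axis; with |LQ| = 16.6, Q = (-12.27, 2.324). Then |FQ| = |Q − F| = 12.49.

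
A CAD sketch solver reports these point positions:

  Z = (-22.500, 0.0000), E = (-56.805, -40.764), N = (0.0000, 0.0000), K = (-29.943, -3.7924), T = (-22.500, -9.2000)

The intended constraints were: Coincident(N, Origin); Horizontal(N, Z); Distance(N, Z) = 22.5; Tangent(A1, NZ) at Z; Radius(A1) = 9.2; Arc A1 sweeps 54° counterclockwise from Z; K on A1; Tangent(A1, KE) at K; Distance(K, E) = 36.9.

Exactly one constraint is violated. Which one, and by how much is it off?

Distance(K, E) = 36.9 — off by 8.80.

N = (0.00, 0.00) ✓; N.y = 0.00, Z.y = 0.00 ✓; |NZ| = 22.50 ✓; ∠(TZ, ZN) = 90.00° ✓; |TZ| = 9.200 ✓; bearing(T→K) − bearing(T→Z) = 54.00° ✓; |TK| = 9.200 ✓; ∠(TK, KE) = 90.00° ✓; |KE| = 45.70 ✗.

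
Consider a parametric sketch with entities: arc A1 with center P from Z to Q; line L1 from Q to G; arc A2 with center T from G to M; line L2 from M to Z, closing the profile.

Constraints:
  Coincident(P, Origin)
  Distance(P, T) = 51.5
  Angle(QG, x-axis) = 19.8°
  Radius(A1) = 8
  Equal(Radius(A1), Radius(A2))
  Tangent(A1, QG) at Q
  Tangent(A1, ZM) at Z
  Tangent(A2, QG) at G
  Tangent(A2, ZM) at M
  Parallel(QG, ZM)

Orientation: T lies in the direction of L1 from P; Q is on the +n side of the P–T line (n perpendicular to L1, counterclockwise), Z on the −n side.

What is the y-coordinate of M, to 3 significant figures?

9.92

Tangency of A1 to both parallel lines with radius 8.0 puts Q and Z at P ± 8.0·n: Q = (-2.71, 7.53), Z = (2.71, -7.53). Equal radii place G and M the same way about T: G = T + 8.0·n = (45.7, 25.0), M = T − 8.0·n = (51.2, 9.92). So M.y = 9.92.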